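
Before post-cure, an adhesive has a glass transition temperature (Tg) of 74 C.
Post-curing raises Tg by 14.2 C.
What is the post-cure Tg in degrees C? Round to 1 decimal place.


Tg_post = Tg_base + delta_Tg
= 74 + 14.2
= 88.2 C

88.2


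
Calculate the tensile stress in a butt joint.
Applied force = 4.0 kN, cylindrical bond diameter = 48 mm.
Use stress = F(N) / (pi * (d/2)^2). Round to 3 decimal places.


A = pi * 24.0^2 = 1809.5574 mm^2
sigma = 4000.0 / 1809.5574 = 2.210 MPa

2.210


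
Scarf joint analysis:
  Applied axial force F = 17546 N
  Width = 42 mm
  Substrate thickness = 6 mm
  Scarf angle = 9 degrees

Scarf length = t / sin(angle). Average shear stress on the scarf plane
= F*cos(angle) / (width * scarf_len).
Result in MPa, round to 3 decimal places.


Scarf length = 6 / sin(9 deg) = 38.3547 mm
cos(9 deg) = 0.987688
Shear = 17546 * 0.987688 / (42 * 38.3547)
= 10.758 MPa

10.758


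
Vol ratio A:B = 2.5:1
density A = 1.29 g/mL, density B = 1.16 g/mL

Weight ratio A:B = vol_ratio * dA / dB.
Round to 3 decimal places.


Weight ratio = 2.5 * 1.29 / 1.16
= 2.780

2.780


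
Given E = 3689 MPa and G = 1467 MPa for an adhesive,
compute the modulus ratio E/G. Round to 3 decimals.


E/G ratio = 3689 / 1467 = 2.515

2.515


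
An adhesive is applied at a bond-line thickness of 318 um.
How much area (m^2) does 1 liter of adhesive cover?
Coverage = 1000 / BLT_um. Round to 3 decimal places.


Coverage = 1000 / 318 = 3.145 m^2

3.145


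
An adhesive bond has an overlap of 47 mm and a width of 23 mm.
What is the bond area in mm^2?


Bond area = overlap * width
= 47 * 23
= 1081 mm^2

1081


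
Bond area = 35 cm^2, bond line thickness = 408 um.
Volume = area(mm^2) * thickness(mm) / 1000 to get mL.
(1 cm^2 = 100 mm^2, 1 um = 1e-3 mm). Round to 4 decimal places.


area_mm2 = 35 * 100 = 3500
blt_mm = 408 * 1e-3 = 0.408
vol_mm3 = 3500 * 0.408 = 1428.0
vol_mL = 1428.0 / 1000 = 1.4280 mL

1.4280


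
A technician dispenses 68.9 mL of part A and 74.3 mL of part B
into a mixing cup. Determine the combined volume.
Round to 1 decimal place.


Combined volume = 68.9 + 74.3
= 143.2 mL

143.2


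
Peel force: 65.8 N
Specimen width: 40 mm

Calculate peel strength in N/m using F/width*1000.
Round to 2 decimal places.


Peel strength = 65.8 / 40 * 1000 = 1645.00 N/m

1645.00


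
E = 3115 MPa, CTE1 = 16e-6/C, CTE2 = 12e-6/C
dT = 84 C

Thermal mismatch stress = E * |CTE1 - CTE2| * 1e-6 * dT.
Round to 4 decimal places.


= 3115 * 4e-6 * 84
= 1.0466 MPa

1.0466


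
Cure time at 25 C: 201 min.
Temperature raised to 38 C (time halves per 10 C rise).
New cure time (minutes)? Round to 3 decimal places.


Acceleration factor = 2^(13/10) = 2.4623
New time = 201 / 2.4623 = 81.631 min

81.631


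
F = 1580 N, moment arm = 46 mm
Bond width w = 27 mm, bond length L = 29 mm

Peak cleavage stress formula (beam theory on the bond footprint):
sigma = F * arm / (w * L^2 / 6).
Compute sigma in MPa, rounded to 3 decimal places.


sigma = (1580 * 46) / (27 * 841 / 6)
= 72680 * 6 / 22707
= 436080 / 22707
= 19.205 MPa

19.205


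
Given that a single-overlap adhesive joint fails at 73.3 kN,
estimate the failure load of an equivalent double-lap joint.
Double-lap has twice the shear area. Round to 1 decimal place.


Double-lap factor = 2
Expected load = 73.3 * 2 = 146.6 kN

146.6


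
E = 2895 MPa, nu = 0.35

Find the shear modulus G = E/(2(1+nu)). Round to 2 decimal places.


G = 2895 / (2 * 1.35)
= 1072.22 MPa

1072.22


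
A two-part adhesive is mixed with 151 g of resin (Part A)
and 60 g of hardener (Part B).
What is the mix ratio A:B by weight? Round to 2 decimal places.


Mix ratio = mass_A / mass_B
= 151 / 60
= 2.52

2.52


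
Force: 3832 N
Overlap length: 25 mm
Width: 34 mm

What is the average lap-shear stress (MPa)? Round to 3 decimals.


Average shear stress = F / (overlap * width)
= 3832 / (25 * 34)
= 4.508 MPa

4.508


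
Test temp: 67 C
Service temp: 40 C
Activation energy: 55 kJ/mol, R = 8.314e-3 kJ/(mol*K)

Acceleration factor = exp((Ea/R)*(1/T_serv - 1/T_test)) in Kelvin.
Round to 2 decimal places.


AF = exp((55/0.008314)*(1/313.15 - 1/340.15))
= 5.35

5.35


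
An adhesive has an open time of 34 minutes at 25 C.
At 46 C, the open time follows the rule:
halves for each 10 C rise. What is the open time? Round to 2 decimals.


Factor = 2^((46-25)/10) = 4.2871
Open time = 34 / 4.2871 = 7.93 min

7.93


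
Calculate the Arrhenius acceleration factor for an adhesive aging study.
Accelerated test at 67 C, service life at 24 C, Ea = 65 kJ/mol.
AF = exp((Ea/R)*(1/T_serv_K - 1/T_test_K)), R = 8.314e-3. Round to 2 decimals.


T_test = 340.15 K, T_serv = 297.15 K
Ea/R = 65 / 0.008314 = 7818.14
AF = exp(7818.14 * (1/297.15 - 1/340.15))
= 27.83

27.83


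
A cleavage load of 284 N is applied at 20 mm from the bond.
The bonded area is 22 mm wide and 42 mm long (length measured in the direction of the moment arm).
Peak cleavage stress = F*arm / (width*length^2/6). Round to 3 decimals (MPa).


Moment = 284 * 20 = 5680 N*mm
Section modulus = 22 * 1764 / 6 = 38808 / 6 mm^3
Stress = 5680 / (38808 / 6) = 34080 / 38808
= 0.878 MPa

0.878


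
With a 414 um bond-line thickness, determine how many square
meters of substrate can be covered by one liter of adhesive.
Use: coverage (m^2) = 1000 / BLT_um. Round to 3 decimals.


Coverage = 1000 / 414 = 2.415 m^2

2.415


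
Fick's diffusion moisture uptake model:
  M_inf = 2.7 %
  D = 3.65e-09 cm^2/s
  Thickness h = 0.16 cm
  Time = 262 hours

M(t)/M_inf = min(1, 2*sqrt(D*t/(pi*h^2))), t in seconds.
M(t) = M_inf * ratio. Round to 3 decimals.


t_sec = 262 * 3600 = 943200
ratio = 2*sqrt(3.65e-09*943200/(pi*0.16^2))
= min(1, 0.413793)
= 0.413793
M(t) = 2.7 * 0.413793 = 1.117 %

1.117


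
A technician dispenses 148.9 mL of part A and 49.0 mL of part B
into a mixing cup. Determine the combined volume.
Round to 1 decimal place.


Combined volume = 148.9 + 49.0
= 197.9 mL

197.9


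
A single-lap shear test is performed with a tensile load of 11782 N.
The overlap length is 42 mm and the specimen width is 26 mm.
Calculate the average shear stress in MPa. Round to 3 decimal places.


Shear stress = F / (overlap * width)
= 11782 / (42 * 26)
= 11782 / 1092
= 10.789 MPa

10.789


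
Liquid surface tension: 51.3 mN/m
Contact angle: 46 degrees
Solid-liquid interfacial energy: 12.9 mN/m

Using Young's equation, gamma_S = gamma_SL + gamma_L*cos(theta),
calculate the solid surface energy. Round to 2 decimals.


gamma_S = 12.9 + 51.3 * cos(46)
= 48.54 mN/m

48.54


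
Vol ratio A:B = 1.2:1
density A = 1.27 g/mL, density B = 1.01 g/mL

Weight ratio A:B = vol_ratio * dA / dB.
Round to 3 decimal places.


Weight ratio = 1.2 * 1.27 / 1.01
= 1.509

1.509


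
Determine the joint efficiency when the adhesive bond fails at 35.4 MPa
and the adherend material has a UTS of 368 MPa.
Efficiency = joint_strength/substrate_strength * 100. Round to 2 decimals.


Joint efficiency = 35.4 / 368 * 100
= 9.62%

9.62


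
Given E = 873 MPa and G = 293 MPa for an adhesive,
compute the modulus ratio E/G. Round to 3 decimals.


E/G ratio = 873 / 293 = 2.980

2.980


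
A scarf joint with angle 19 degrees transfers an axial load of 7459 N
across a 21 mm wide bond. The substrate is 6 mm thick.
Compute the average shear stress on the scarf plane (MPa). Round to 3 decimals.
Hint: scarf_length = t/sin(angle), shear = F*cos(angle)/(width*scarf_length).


scarf_length = 6 / sin(19 deg) = 18.4293 mm
cos(19 deg) = 0.945519
shear stress = 7459 * 0.945519 / (21 * 18.4293)
= 18.223 MPa

18.223


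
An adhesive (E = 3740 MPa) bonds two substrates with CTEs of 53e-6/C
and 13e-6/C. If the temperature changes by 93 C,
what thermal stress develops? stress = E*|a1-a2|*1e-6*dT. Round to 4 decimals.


Stress = 3740 * |53 - 13| * 1e-6 * 93
= 13.9128 MPa

13.9128


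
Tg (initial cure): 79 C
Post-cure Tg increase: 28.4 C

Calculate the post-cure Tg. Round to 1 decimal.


Post-cure Tg = 79 + 28.4 = 107.4 C

107.4


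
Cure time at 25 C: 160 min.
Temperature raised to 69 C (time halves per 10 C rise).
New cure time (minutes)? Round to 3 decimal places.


Acceleration factor = 2^(44/10) = 21.1121
New time = 160 / 21.1121 = 7.579 min

7.579


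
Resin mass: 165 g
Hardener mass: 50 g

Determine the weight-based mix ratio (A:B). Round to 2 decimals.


Ratio = 165 / 50 = 3.30

3.30


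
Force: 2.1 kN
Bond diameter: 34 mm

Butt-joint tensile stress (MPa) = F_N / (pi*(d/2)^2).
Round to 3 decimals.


F_N = 2.1 * 1000 = 2100.0 N
A = pi*(17.0)^2 = 907.9203 mm^2
stress = 2100.0 / 907.9203 = 2.313 MPa

2.313


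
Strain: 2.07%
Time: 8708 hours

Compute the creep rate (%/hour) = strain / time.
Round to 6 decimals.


Creep rate = 2.07 / 8708
= 0.000238 %/h

0.000238


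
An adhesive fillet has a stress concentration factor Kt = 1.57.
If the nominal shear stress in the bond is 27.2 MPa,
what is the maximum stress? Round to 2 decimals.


Max stress = 27.2 * 1.57 = 42.70 MPa

42.70


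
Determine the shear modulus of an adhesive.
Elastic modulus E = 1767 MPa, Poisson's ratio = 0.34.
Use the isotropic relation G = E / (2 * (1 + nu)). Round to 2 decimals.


G = 1767 / (2*(1+0.34)) = 1767 / 2.68
= 659.33 MPa

659.33


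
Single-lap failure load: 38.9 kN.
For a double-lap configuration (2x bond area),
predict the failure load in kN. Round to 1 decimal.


Failure load = 38.9 * 2 = 77.8 kN

77.8


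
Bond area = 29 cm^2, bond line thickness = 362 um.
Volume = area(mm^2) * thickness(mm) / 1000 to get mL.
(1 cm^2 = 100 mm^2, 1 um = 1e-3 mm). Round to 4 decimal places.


area_mm2 = 29 * 100 = 2900
blt_mm = 362 * 1e-3 = 0.362
vol_mm3 = 2900 * 0.362 = 1049.8
vol_mL = 1049.8 / 1000 = 1.0498 mL

1.0498


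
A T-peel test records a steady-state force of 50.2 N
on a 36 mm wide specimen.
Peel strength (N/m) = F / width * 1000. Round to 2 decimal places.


Peel strength = 50.2 / 36 * 1000
= 1394.44 N/m

1394.44


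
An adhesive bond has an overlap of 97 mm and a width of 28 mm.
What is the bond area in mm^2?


Bond area = overlap * width
= 97 * 28
= 2716 mm^2

2716


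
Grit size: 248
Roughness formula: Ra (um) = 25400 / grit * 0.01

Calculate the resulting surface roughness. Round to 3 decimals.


Ra = 25400 / 248 * 0.01
= 1.024 um

1.024


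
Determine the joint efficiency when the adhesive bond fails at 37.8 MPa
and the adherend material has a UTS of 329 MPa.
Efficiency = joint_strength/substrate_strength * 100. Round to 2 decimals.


Joint efficiency = 37.8 / 329 * 100
= 11.49%

11.49


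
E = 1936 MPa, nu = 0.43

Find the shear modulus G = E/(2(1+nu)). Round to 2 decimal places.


G = 1936 / (2 * 1.43)
= 676.92 MPa

676.92


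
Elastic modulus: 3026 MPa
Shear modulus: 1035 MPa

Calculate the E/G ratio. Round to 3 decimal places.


E / G = 3026 / 1035 = 2.924

2.924


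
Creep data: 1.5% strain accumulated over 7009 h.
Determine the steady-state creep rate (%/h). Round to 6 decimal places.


Rate = 1.5 / 7009 = 0.000214 %/h

0.000214


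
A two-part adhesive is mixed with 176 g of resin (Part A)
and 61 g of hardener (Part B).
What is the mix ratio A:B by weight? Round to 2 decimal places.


Mix ratio = mass_A / mass_B
= 176 / 61
= 2.89

2.89


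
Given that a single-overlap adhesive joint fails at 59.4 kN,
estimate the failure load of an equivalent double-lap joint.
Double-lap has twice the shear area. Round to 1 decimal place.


Double-lap factor = 2
Expected load = 59.4 * 2 = 118.8 kN

118.8


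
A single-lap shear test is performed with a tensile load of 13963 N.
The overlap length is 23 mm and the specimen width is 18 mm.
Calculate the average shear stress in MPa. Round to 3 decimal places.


Shear stress = F / (overlap * width)
= 13963 / (23 * 18)
= 13963 / 414
= 33.727 MPa

33.727


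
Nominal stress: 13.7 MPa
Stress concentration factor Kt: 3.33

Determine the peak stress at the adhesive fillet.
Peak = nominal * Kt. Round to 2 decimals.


Peak stress = 13.7 * 3.33
= 45.62 MPa

45.62


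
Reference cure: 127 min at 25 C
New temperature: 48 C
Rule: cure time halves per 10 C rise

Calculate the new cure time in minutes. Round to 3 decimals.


factor = 2^((48-25)/10) = 4.9246
t_new = 127 / 4.9246 = 25.789 min

25.789


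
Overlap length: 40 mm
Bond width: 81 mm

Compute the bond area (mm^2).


Bond area = 40 * 81 = 3240 mm^2

3240


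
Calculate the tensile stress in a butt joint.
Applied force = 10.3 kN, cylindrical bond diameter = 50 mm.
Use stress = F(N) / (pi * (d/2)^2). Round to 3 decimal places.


A = pi * 25.0^2 = 1963.4954 mm^2
sigma = 10300.0 / 1963.4954 = 5.246 MPa

5.246


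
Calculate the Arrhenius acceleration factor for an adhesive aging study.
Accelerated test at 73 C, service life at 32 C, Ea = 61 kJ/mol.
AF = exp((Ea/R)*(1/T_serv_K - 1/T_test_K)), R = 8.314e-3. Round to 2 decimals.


T_test = 346.15 K, T_serv = 305.15 K
Ea/R = 61 / 0.008314 = 7337.02
AF = exp(7337.02 * (1/305.15 - 1/346.15))
= 17.25

17.25


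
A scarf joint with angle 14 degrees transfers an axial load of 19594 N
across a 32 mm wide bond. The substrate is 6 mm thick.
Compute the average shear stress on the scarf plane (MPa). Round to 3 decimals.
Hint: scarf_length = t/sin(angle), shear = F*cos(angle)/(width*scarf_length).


scarf_length = 6 / sin(14 deg) = 24.8014 mm
cos(14 deg) = 0.970296
shear stress = 19594 * 0.970296 / (32 * 24.8014)
= 23.955 MPa

23.955


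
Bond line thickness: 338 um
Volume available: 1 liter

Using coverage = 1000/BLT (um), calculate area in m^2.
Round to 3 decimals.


1 L = 1e6 mm^3, thickness = 338 um = 0.338 mm
Area = 1e6 / 0.338 mm^2 = (1e6 / 0.338) / 1e6 m^2 = 1000 / 338 m^2
= 2.959 m^2

2.959


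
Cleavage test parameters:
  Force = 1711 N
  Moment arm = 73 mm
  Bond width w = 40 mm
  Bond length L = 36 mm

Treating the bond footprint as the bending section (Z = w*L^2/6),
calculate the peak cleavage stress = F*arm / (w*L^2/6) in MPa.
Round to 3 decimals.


M = 1711 * 73 = 124903 N*mm
Z = 40 * 36^2 / 6 = 51840 / 6 mm^3
sigma = M / Z = 6 * 124903 / 51840 = 749418 / 51840
= 14.456 MPa

14.456


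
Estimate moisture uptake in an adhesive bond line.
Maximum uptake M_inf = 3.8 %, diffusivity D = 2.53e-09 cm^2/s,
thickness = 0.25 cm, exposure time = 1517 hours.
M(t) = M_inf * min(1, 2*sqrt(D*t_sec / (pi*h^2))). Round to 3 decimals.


Convert time: 1517 h = 5461200 s
ratio = min(1, 2*sqrt(2.53e-09*5461200/(pi*0.25^2)))
= 0.530541
M(t) = 3.8 * 0.530541 = 2.016%

2.016


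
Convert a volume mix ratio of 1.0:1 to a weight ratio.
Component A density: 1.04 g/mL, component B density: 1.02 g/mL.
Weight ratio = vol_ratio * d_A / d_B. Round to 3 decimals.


= 1.0 * 1.04 / 1.02 = 1.020

1.020


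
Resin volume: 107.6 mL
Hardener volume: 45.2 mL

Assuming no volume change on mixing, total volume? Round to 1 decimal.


V_total = 107.6 + 45.2 = 152.8 mL

152.8


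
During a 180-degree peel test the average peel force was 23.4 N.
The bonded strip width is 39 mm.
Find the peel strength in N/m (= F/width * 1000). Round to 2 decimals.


Peel strength = F/width * 1000
= 23.4 / 39 * 1000
= 600.00 N/m

600.00


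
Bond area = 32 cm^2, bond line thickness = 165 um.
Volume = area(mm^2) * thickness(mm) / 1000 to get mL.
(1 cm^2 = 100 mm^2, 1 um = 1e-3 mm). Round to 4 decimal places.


area_mm2 = 32 * 100 = 3200
blt_mm = 165 * 1e-3 = 0.165
vol_mm3 = 3200 * 0.165 = 528.0
vol_mL = 528.0 / 1000 = 0.5280 mL

0.5280


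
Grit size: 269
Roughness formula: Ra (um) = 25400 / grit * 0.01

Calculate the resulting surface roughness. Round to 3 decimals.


Ra = 25400 / 269 * 0.01
= 0.944 um

0.944


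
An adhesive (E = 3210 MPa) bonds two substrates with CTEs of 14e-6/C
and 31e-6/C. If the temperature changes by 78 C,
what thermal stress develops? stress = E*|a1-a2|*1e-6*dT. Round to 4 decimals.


Stress = 3210 * |14 - 31| * 1e-6 * 78
= 4.2565 MPa

4.2565


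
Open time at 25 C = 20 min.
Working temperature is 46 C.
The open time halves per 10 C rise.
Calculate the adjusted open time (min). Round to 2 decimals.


factor = 2^((46 - 25) / 10) = 4.2871
ot = 20 / 4.2871 = 4.67 min

4.67


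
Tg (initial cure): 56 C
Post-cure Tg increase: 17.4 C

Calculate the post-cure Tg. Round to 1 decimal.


Post-cure Tg = 56 + 17.4 = 73.4 C

73.4


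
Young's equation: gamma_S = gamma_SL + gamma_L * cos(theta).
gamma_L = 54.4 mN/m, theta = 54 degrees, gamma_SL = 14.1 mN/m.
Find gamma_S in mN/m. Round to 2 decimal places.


cos(54 deg) = 0.587785
gamma_S = 14.1 + 54.4 * 0.587785
= 46.08 mN/m

46.08


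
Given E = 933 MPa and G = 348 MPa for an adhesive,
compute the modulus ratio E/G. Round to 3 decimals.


E/G ratio = 933 / 348 = 2.681

2.681


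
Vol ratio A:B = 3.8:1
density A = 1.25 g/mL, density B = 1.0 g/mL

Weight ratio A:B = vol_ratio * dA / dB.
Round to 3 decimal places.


Weight ratio = 3.8 * 1.25 / 1.0
= 4.750

4.750


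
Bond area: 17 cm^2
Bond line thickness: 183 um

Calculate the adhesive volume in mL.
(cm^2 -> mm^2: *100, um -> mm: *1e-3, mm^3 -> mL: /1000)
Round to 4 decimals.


V = 17*100 * 183*1e-3 / 1000
= 0.3111 mL

0.3111


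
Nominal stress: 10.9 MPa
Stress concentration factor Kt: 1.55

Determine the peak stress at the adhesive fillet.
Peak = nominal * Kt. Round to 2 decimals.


Peak stress = 10.9 * 1.55
= 16.90 MPa

16.90


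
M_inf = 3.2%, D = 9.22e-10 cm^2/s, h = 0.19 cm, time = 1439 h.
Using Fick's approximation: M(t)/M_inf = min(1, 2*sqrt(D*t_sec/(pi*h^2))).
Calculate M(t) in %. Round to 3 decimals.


t = 5180400 s
ratio = min(1, 2*sqrt(9.22e-10*5180400/(pi*0.0361)))
= 0.410439
M(t) = 3.2 * 0.410439 = 1.313%

1.313


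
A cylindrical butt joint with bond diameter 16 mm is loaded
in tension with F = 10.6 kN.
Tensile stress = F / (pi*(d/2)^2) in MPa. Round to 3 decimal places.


Area = pi * (16/2)^2 = 201.0619 mm^2
Stress = 10.6*1000 / 201.0619
= 52.720 MPa

52.720


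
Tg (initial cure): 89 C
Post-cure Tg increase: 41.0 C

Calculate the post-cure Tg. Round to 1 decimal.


Post-cure Tg = 89 + 41.0 = 130.0 C

130.0


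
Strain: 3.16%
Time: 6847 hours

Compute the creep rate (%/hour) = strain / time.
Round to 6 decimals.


Creep rate = 3.16 / 6847
= 0.000462 %/h

0.000462


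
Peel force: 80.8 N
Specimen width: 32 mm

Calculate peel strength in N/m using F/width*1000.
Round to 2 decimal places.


Peel strength = 80.8 / 32 * 1000 = 2525.00 N/m

2525.00


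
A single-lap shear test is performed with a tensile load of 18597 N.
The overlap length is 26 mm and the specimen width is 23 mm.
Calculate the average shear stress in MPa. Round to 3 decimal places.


Shear stress = F / (overlap * width)
= 18597 / (26 * 23)
= 18597 / 598
= 31.099 MPa

31.099


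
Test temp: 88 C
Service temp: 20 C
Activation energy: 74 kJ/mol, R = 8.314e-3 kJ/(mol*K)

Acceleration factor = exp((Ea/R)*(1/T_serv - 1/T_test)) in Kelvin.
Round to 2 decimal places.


AF = exp((74/0.008314)*(1/293.15 - 1/361.15))
= 303.93

303.93


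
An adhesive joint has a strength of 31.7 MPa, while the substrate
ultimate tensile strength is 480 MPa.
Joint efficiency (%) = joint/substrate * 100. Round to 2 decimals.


Efficiency = 31.7 / 480 * 100
= 6.60%

6.60


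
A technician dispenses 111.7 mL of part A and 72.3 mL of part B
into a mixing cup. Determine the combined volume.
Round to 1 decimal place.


Combined volume = 111.7 + 72.3
= 184.0 mL

184.0


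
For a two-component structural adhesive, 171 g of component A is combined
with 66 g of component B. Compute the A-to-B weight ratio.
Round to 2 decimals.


Weight ratio A:B = 171 / 66
= 2.59

2.59


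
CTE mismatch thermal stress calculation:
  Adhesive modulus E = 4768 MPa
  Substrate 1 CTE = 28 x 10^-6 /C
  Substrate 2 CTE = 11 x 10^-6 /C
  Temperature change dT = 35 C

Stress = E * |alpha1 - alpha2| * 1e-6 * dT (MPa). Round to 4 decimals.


delta_alpha = |28 - 11| = 17 x 10^-6/C
Stress = 4768 * 17e-6 * 35
= 2.8370 MPa

2.8370


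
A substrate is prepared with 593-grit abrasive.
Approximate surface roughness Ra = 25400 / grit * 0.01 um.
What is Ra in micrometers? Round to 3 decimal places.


Ra = 25400 / 593 * 0.01 = 0.428 um

0.428


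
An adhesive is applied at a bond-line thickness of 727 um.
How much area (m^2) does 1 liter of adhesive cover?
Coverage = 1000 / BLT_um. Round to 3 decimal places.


Coverage = 1000 / 727 = 1.376 m^2

1.376


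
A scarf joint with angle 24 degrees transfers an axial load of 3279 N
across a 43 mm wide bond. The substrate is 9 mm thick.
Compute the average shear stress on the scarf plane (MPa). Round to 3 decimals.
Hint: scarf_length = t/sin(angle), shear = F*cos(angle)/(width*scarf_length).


scarf_length = 9 / sin(24 deg) = 22.1273 mm
cos(24 deg) = 0.913545
shear stress = 3279 * 0.913545 / (43 * 22.1273)
= 3.148 MPa

3.148


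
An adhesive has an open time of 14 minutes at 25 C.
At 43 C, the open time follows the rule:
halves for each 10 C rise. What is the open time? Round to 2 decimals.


Factor = 2^((43-25)/10) = 3.4822
Open time = 14 / 3.4822 = 4.02 min

4.02


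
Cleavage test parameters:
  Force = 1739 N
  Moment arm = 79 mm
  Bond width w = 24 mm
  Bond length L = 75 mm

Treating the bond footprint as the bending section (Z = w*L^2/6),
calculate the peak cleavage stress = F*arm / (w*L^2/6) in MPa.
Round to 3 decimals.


M = 1739 * 79 = 137381 N*mm
Z = 24 * 75^2 / 6 = 135000 / 6 mm^3
sigma = M / Z = 6 * 137381 / 135000 = 824286 / 135000
= 6.106 MPa

6.106


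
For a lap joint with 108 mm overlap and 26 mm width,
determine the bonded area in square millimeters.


Area = 108 * 26 = 2808 mm^2

2808


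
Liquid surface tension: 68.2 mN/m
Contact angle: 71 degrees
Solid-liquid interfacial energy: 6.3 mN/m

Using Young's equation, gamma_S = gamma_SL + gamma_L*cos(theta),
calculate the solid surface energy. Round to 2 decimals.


gamma_S = 6.3 + 68.2 * cos(71)
= 28.50 mN/m

28.50


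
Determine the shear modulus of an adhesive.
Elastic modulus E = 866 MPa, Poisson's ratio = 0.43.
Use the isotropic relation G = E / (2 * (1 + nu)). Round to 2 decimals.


G = 866 / (2*(1+0.43)) = 866 / 2.86
= 302.80 MPa

302.80


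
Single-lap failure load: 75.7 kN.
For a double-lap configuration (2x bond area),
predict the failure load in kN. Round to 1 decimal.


Failure load = 75.7 * 2 = 151.4 kN

151.4


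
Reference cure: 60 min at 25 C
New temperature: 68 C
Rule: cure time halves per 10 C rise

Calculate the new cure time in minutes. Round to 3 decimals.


factor = 2^((68-25)/10) = 19.6983
t_new = 60 / 19.6983 = 3.046 min

3.046


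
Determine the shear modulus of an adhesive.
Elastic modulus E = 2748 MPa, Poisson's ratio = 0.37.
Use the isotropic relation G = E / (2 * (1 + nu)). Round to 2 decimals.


G = 2748 / (2*(1+0.37)) = 2748 / 2.74
= 1002.92 MPa

1002.92


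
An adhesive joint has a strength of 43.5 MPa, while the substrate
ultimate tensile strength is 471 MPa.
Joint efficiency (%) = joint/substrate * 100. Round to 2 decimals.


Efficiency = 43.5 / 471 * 100
= 9.24%

9.24


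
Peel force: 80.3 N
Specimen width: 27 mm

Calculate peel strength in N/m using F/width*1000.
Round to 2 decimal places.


Peel strength = 80.3 / 27 * 1000 = 2974.07 N/m

2974.07


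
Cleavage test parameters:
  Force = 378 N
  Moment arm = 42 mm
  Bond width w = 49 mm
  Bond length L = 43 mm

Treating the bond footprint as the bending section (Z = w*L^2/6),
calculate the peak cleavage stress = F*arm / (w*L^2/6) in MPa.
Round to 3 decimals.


M = 378 * 42 = 15876 N*mm
Z = 49 * 43^2 / 6 = 90601 / 6 mm^3
sigma = M / Z = 6 * 15876 / 90601 = 95256 / 90601
= 1.051 MPa

1.051


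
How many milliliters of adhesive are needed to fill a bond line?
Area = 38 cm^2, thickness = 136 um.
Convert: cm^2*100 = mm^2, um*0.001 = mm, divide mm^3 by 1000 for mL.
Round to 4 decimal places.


= (38 * 100) * (136 * 0.001) / 1000
= 0.5168 mL

0.5168


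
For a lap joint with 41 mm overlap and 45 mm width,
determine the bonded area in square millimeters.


Area = 41 * 45 = 1845 mm^2

1845


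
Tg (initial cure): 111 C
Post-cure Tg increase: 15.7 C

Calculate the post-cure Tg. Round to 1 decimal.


Post-cure Tg = 111 + 15.7 = 126.7 C

126.7


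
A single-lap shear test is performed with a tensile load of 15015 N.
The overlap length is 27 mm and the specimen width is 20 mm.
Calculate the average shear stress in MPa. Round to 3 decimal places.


Shear stress = F / (overlap * width)
= 15015 / (27 * 20)
= 15015 / 540
= 27.806 MPa

27.806


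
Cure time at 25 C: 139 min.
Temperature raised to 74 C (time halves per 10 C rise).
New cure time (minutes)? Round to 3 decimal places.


Acceleration factor = 2^(49/10) = 29.8571
New time = 139 / 29.8571 = 4.656 min

4.656


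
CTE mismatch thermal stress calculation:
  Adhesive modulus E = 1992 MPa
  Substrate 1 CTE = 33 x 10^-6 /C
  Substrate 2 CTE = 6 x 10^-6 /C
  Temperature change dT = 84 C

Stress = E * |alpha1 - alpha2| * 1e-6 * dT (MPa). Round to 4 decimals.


delta_alpha = |33 - 6| = 27 x 10^-6/C
Stress = 1992 * 27e-6 * 84
= 4.5179 MPa

4.5179


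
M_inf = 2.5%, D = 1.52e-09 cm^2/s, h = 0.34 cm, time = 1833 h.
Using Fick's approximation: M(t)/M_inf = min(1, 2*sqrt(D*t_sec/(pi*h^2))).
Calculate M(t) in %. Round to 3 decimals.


t = 6598800 s
ratio = min(1, 2*sqrt(1.52e-09*6598800/(pi*0.1156)))
= 0.332377
M(t) = 2.5 * 0.332377 = 0.831%

0.831


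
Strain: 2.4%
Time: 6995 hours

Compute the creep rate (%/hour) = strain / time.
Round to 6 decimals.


Creep rate = 2.4 / 6995
= 0.000343 %/h

0.000343


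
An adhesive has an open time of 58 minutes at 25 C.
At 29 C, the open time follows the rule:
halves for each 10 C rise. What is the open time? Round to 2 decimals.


Factor = 2^((29-25)/10) = 1.3195
Open time = 58 / 1.3195 = 43.96 min

43.96


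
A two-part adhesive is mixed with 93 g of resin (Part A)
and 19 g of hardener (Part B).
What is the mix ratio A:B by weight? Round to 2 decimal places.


Mix ratio = mass_A / mass_B
= 93 / 19
= 4.89

4.89


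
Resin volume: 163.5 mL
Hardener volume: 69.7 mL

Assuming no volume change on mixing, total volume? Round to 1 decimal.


V_total = 163.5 + 69.7 = 233.2 mL

233.2


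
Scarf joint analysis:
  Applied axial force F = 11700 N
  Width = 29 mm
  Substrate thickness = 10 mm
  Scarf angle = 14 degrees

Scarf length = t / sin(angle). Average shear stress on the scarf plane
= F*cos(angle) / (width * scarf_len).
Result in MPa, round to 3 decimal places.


Scarf length = 10 / sin(14 deg) = 41.3357 mm
cos(14 deg) = 0.970296
Shear = 11700 * 0.970296 / (29 * 41.3357)
= 9.470 MPa

9.470


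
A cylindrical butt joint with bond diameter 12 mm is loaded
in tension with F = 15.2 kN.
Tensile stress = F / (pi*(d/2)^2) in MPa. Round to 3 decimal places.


Area = pi * (12/2)^2 = 113.0973 mm^2
Stress = 15.2*1000 / 113.0973
= 134.398 MPa

134.398


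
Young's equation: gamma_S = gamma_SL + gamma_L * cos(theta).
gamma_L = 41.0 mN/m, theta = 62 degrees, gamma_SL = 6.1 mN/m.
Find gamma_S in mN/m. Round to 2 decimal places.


cos(62 deg) = 0.469472
gamma_S = 6.1 + 41.0 * 0.469472
= 25.35 mN/m

25.35


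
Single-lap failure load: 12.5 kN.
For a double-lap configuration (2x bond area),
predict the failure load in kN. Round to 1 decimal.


Failure load = 12.5 * 2 = 25.0 kN

25.0


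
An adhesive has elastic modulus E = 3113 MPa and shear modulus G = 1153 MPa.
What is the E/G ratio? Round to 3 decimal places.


E/G = 3113 / 1153 = 2.700

2.700


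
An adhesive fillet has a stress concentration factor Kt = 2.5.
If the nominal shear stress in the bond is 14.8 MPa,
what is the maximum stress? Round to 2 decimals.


Max stress = 14.8 * 2.5 = 37.00 MPa

37.00


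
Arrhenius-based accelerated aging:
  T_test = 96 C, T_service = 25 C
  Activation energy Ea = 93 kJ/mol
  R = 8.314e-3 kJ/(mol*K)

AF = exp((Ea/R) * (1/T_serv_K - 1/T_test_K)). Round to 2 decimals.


T_test_K = 369.15, T_serv_K = 298.15
AF = exp((93/8.314e-3) * (1/298.15 - 1/369.15))
= 1360.97

1360.97


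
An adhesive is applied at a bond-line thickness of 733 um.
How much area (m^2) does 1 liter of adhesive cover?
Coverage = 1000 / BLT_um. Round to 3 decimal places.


Coverage = 1000 / 733 = 1.364 m^2

1.364


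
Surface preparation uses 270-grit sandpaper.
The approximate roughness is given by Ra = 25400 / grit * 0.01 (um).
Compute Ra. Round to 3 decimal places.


Ra = 25400 / 270 * 0.01
= 254 / 270
= 0.941 um

0.941


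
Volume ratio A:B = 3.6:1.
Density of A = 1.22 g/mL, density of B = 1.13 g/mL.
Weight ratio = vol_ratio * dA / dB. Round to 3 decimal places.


Wt ratio = 3.6 * 1.22 / 1.13
= 3.887

3.887


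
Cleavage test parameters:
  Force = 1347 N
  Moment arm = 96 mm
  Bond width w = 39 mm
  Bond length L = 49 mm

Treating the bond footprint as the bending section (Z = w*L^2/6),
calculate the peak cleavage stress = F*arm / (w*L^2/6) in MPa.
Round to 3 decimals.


M = 1347 * 96 = 129312 N*mm
Z = 39 * 49^2 / 6 = 93639 / 6 mm^3
sigma = M / Z = 6 * 129312 / 93639 = 775872 / 93639
= 8.286 MPa

8.286


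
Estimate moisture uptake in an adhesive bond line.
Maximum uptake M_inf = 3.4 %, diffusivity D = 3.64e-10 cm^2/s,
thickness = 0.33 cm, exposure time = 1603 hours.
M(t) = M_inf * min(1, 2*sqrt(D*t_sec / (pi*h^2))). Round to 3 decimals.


Convert time: 1603 h = 5770800 s
ratio = min(1, 2*sqrt(3.64e-10*5770800/(pi*0.33^2)))
= 0.156715
M(t) = 3.4 * 0.156715 = 0.533%

0.533


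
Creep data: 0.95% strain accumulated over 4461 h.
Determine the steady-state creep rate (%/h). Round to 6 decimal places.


Rate = 0.95 / 4461 = 0.000213 %/h

0.000213


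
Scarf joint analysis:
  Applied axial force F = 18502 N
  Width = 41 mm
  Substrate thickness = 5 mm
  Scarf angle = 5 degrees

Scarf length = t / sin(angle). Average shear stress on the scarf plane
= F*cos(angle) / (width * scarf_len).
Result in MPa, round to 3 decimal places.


Scarf length = 5 / sin(5 deg) = 57.3686 mm
cos(5 deg) = 0.996195
Shear = 18502 * 0.996195 / (41 * 57.3686)
= 7.836 MPa

7.836


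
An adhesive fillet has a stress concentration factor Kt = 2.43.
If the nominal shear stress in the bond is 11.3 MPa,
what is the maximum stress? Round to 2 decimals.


Max stress = 11.3 * 2.43 = 27.46 MPa

27.46


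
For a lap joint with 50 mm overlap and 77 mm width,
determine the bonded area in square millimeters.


Area = 50 * 77 = 3850 mm^2

3850


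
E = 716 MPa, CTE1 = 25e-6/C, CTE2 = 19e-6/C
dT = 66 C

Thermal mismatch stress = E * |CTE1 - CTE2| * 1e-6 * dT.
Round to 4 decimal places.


= 716 * 6e-6 * 66
= 0.2835 MPa

0.2835


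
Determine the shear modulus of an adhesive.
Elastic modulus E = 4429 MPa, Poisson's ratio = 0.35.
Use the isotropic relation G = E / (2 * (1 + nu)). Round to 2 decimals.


G = 4429 / (2*(1+0.35)) = 4429 / 2.70
= 1640.37 MPa

1640.37


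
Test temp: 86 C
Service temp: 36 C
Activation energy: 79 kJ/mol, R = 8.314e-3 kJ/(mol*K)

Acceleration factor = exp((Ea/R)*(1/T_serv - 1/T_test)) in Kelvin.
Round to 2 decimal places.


AF = exp((79/0.008314)*(1/309.15 - 1/359.15))
= 72.17

72.17


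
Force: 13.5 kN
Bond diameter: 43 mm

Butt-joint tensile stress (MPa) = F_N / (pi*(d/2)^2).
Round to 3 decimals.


F_N = 13.5 * 1000 = 13500.0 N
A = pi*(21.5)^2 = 1452.2012 mm^2
stress = 13500.0 / 1452.2012 = 9.296 MPa

9.296


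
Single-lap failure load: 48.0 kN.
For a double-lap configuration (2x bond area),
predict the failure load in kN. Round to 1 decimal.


Failure load = 48.0 * 2 = 96.0 kN

96.0


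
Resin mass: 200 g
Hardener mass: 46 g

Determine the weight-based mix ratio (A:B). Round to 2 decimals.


Ratio = 200 / 46 = 4.35

4.35


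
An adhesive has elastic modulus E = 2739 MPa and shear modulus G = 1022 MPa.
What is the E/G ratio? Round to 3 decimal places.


E/G = 2739 / 1022 = 2.680

2.680


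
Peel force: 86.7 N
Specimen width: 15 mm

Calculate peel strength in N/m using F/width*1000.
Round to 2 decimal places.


Peel strength = 86.7 / 15 * 1000 = 5780.00 N/m

5780.00


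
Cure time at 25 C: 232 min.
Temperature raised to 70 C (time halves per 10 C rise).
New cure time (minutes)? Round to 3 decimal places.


Acceleration factor = 2^(45/10) = 22.6274
New time = 232 / 22.6274 = 10.253 min

10.253


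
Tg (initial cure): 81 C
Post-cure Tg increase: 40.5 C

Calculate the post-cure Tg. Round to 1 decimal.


Post-cure Tg = 81 + 40.5 = 121.5 C

121.5


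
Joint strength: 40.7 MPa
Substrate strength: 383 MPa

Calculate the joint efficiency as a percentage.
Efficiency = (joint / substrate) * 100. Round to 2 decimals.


Efficiency = (40.7 / 383) * 100 = 10.63%

10.63


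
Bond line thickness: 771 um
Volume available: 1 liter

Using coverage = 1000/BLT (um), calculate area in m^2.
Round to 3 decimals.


1 L = 1e6 mm^3, thickness = 771 um = 0.771 mm
Area = 1e6 / 0.771 mm^2 = (1e6 / 0.771) / 1e6 m^2 = 1000 / 771 m^2
= 1.297 m^2

1.297


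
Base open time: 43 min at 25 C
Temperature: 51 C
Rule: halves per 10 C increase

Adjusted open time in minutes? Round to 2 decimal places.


Acceleration = 2^((51-25)/10) = 6.0629
Open time = 43 / 6.0629 = 7.09 min

7.09


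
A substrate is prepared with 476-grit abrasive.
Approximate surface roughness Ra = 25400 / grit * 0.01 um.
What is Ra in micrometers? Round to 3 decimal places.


Ra = 25400 / 476 * 0.01 = 0.534 um

0.534


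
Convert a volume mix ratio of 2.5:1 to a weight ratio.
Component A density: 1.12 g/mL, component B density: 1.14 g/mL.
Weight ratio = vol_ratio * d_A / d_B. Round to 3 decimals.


= 2.5 * 1.12 / 1.14 = 2.456

2.456


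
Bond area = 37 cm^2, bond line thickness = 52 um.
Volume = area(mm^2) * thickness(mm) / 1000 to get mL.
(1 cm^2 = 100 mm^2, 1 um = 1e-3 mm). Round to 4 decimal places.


area_mm2 = 37 * 100 = 3700
blt_mm = 52 * 1e-3 = 0.052
vol_mm3 = 3700 * 0.052 = 192.4
vol_mL = 192.4 / 1000 = 0.1924 mL

0.1924


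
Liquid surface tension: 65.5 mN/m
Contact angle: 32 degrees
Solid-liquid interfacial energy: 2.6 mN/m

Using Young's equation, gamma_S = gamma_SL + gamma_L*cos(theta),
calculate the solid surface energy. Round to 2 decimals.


gamma_S = 2.6 + 65.5 * cos(32)
= 58.15 mN/m

58.15


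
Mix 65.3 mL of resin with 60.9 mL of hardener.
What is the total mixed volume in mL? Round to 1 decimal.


Total = 65.3 + 60.9 = 126.2 mL

126.2


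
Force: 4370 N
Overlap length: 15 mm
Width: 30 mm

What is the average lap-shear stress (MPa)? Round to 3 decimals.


Average shear stress = F / (overlap * width)
= 4370 / (15 * 30)
= 9.711 MPa

9.711


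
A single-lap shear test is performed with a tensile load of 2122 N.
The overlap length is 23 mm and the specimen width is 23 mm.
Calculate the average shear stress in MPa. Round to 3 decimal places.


Shear stress = F / (overlap * width)
= 2122 / (23 * 23)
= 2122 / 529
= 4.011 MPa

4.011


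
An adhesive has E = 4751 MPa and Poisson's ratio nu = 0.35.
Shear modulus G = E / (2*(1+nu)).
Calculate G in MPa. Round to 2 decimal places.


G = 4751 / (2*(1+0.35))
= 4751 / 2.70
= 1759.63 MPa

1759.63


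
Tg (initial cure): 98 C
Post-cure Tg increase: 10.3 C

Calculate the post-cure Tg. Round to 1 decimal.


Post-cure Tg = 98 + 10.3 = 108.3 C

108.3


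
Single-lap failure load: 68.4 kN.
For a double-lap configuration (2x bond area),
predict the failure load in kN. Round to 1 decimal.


Failure load = 68.4 * 2 = 136.8 kN

136.8


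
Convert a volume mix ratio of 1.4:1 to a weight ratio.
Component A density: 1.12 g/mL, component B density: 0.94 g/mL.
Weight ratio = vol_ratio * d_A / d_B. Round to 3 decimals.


= 1.4 * 1.12 / 0.94 = 1.668

1.668


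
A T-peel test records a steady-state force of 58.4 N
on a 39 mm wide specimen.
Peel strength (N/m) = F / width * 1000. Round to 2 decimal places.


Peel strength = 58.4 / 39 * 1000
= 1497.44 N/m

1497.44


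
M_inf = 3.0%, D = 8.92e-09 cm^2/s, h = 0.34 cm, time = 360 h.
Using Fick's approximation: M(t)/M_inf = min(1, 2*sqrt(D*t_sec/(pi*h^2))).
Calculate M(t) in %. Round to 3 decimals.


t = 1296000 s
ratio = min(1, 2*sqrt(8.92e-09*1296000/(pi*0.1156)))
= 0.356830
M(t) = 3.0 * 0.356830 = 1.070%

1.070


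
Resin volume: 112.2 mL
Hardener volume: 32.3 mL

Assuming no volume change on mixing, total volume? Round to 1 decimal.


V_total = 112.2 + 32.3 = 144.5 mL

144.5


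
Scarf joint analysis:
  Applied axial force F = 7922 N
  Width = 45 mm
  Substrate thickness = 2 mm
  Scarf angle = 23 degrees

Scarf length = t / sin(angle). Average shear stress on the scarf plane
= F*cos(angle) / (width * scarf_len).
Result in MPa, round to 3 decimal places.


Scarf length = 2 / sin(23 deg) = 5.1186 mm
cos(23 deg) = 0.920505
Shear = 7922 * 0.920505 / (45 * 5.1186)
= 31.659 MPa

31.659


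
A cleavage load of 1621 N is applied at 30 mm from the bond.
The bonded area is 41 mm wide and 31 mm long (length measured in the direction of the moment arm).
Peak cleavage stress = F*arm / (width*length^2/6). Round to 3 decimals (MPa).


Moment = 1621 * 30 = 48630 N*mm
Section modulus = 41 * 961 / 6 = 39401 / 6 mm^3
Stress = 48630 / (39401 / 6) = 291780 / 39401
= 7.405 MPa

7.405


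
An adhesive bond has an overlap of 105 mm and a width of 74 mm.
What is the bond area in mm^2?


Bond area = overlap * width
= 105 * 74
= 7770 mm^2

7770


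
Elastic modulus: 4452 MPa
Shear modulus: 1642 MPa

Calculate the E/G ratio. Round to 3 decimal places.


E / G = 4452 / 1642 = 2.711

2.711


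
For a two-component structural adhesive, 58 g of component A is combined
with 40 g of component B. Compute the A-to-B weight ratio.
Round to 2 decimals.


Weight ratio A:B = 58 / 40
= 1.45

1.45


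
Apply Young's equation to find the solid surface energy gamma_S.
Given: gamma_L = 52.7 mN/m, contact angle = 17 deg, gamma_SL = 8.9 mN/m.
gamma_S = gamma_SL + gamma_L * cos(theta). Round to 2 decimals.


theta_rad = 17 * pi/180 = 0.296706
gamma_S = 8.9 + 52.7 * cos(0.296706)
= 59.30 mN/m

59.30


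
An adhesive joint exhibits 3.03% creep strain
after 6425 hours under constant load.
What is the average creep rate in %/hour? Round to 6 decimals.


Creep rate = strain / time
= 3.03 / 6425
= 0.000472 %/h

0.000472


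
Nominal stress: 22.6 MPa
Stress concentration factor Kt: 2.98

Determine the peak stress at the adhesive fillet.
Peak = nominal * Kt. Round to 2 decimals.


Peak stress = 22.6 * 2.98
= 67.35 MPa

67.35


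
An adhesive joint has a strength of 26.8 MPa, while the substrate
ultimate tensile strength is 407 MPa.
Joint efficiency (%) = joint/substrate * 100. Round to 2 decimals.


Efficiency = 26.8 / 407 * 100
= 6.58%

6.58


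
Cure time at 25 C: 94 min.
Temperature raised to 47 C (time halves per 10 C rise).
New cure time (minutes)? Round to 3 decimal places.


Acceleration factor = 2^(22/10) = 4.5948
New time = 94 / 4.5948 = 20.458 min

20.458


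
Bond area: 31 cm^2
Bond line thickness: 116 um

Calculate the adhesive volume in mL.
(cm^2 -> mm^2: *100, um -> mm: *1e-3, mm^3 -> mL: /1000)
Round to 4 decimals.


V = 31*100 * 116*1e-3 / 1000
= 0.3596 mL

0.3596


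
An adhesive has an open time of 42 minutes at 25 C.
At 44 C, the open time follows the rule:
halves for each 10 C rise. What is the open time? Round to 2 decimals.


Factor = 2^((44-25)/10) = 3.7321
Open time = 42 / 3.7321 = 11.25 min

11.25


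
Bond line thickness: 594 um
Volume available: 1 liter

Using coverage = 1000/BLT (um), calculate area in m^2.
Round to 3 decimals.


1 L = 1e6 mm^3, thickness = 594 um = 0.594 mm
Area = 1e6 / 0.594 mm^2 = (1e6 / 0.594) / 1e6 m^2 = 1000 / 594 m^2
= 1.684 m^2

1.684
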